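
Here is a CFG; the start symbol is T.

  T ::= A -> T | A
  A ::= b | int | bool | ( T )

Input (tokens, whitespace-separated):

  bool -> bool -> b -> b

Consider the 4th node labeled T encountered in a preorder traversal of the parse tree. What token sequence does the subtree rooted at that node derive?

[T [A bool] -> [T [A bool] -> [T [A b] -> [T [A b]]]]]

b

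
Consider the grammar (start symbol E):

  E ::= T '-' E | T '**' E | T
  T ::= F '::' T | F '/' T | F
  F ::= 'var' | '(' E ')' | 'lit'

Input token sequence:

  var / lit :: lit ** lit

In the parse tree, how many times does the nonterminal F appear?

4

[E [T [F var] / [T [F lit] :: [T [F lit]]]] ** [E [T [F lit]]]]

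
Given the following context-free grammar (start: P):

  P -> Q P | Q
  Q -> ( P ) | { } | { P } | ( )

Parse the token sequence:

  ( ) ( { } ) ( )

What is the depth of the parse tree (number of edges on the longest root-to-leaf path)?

5

[P [Q ( )] [P [Q ( [P [Q { }]] )] [P [Q ( )]]]]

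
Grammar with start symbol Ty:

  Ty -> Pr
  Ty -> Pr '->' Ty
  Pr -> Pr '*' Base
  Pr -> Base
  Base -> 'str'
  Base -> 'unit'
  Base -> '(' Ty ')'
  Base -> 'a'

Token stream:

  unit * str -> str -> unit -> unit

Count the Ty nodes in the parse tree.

4

[Ty [Pr [Pr [Base unit]] * [Base str]] -> [Ty [Pr [Base str]] -> [Ty [Pr [Base unit]] -> [Ty [Pr [Base unit]]]]]]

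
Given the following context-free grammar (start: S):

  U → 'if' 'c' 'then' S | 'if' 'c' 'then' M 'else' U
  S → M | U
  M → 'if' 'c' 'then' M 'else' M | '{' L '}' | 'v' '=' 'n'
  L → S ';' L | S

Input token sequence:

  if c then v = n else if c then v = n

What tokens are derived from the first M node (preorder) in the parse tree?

v = n

[S [U if c then [M v = n] else [U if c then [S [M v = n]]]]]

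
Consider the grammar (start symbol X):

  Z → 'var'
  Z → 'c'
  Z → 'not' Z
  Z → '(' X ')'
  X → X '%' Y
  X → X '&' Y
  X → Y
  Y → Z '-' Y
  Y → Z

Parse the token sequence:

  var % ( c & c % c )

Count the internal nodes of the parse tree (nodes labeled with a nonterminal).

[X [X [Y [Z var]]] % [Y [Z ( [X [X [X [Y [Z c]]] & [Y [Z c]]] % [Y [Z c]]] )]]]

15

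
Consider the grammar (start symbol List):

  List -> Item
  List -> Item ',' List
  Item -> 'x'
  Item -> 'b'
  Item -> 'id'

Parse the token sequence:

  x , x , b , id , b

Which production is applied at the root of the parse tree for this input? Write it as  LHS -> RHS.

[List [Item x] , [List [Item x] , [List [Item b] , [List [Item id] , [List [Item b]]]]]]

List -> Item ',' List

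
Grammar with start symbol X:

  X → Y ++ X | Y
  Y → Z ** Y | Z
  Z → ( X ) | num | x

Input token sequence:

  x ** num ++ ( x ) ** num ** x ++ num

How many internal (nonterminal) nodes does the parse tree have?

18

[X [Y [Z x] ** [Y [Z num]]] ++ [X [Y [Z ( [X [Y [Z x]]] )] ** [Y [Z num] ** [Y [Z x]]]] ++ [X [Y [Z num]]]]]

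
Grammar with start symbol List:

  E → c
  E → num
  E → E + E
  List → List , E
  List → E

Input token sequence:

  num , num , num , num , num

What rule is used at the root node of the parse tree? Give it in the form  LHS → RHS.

List → List , E

[List [List [List [List [List [E num]] , [E num]] , [E num]] , [E num]] , [E num]]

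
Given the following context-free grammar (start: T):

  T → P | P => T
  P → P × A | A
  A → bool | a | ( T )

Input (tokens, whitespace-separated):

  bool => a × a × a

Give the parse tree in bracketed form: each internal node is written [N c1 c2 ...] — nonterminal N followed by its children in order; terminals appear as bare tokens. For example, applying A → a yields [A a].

T
P => T
A => T
bool => T
bool => P
bool => P × A
bool => P × A × A
bool => A × A × A
bool => a × A × A
bool => a × a × A
bool => a × a × a

[T [P [A bool]] => [T [P [P [P [A a]] × [A a]] × [A a]]]]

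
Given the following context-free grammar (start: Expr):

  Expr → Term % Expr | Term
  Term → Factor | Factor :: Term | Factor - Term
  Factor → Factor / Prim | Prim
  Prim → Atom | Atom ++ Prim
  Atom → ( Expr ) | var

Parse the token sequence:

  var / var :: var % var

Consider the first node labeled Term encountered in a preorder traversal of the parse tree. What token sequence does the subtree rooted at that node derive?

[Expr [Term [Factor [Factor [Prim [Atom var]]] / [Prim [Atom var]]] :: [Term [Factor [Prim [Atom var]]]]] % [Expr [Term [Factor [Prim [Atom var]]]]]]

var / var :: var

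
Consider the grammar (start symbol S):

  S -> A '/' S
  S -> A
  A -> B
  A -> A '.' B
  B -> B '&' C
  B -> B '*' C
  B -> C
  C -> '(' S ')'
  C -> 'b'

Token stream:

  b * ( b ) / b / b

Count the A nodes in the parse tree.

[S [A [B [B [C b]] * [C ( [S [A [B [C b]]]] )]]] / [S [A [B [C b]]] / [S [A [B [C b]]]]]]

4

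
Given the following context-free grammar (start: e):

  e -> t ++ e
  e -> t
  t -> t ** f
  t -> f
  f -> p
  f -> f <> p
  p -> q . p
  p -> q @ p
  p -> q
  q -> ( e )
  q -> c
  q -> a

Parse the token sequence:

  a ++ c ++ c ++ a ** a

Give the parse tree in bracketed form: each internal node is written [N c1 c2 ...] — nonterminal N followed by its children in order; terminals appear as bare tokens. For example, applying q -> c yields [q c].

[e [t [f [p [q a]]]] ++ [e [t [f [p [q c]]]] ++ [e [t [f [p [q c]]]] ++ [e [t [t [f [p [q a]]]] ** [f [p [q a]]]]]]]]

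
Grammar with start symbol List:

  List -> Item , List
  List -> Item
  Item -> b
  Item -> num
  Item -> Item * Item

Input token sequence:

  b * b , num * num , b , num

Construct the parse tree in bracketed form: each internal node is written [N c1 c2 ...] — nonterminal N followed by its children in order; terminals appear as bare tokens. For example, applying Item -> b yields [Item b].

[List [Item [Item b] * [Item b]] , [List [Item [Item num] * [Item num]] , [List [Item b] , [List [Item num]]]]]

List
Item , List
Item * Item , List
b * Item , List
b * b , List
b * b , Item , List
b * b , Item * Item , List
b * b , num * Item , List
b * b , num * num , List
b * b , num * num , Item , List
b * b , num * num , b , List
b * b , num * num , b , Item
b * b , num * num , b , num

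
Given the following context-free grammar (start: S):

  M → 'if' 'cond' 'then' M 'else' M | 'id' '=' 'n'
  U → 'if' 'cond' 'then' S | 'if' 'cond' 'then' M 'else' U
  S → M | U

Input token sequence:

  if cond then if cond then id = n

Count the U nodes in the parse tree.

2

[S [U if cond then [S [U if cond then [S [M id = n]]]]]]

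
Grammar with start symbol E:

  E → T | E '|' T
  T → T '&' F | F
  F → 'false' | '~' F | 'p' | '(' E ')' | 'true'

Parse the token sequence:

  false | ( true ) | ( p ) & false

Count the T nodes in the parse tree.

[E [E [E [T [F false]]] | [T [F ( [E [T [F true]]] )]]] | [T [T [F ( [E [T [F p]]] )]] & [F false]]]

6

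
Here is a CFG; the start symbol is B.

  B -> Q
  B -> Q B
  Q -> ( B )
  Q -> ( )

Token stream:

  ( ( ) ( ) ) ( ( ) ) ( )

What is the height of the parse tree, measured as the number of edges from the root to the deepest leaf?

5

[B [Q ( [B [Q ( )] [B [Q ( )]]] )] [B [Q ( [B [Q ( )]] )] [B [Q ( )]]]]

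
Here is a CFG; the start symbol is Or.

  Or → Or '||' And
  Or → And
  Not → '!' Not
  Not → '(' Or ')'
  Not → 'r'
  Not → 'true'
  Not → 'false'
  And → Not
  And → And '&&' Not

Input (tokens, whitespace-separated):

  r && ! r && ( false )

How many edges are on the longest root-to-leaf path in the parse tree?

6

[Or [And [And [And [Not r]] && [Not ! [Not r]]] && [Not ( [Or [And [Not false]]] )]]]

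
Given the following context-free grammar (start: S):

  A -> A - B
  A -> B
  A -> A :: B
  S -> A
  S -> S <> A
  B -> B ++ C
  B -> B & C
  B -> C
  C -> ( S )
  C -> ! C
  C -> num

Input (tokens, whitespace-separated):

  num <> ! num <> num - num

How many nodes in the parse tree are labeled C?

[S [S [S [A [B [C num]]]] <> [A [B [C ! [C num]]]]] <> [A [A [B [C num]]] - [B [C num]]]]

5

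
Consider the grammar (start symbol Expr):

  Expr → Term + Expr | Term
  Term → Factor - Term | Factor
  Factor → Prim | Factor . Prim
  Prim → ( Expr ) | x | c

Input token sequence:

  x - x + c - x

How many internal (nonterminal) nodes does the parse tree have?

[Expr [Term [Factor [Prim x]] - [Term [Factor [Prim x]]]] + [Expr [Term [Factor [Prim c]] - [Term [Factor [Prim x]]]]]]

14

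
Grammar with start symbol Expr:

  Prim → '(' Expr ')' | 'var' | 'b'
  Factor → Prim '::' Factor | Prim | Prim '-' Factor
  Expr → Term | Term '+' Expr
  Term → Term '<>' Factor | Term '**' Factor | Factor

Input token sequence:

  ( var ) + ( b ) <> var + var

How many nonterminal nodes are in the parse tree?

[Expr [Term [Factor [Prim ( [Expr [Term [Factor [Prim var]]]] )]]] + [Expr [Term [Term [Factor [Prim ( [Expr [Term [Factor [Prim b]]]] )]]] <> [Factor [Prim var]]] + [Expr [Term [Factor [Prim var]]]]]]

23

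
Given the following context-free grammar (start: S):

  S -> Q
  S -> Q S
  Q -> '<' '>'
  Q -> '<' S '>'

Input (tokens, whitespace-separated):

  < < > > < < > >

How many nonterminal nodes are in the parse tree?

[S [Q < [S [Q < >]] >] [S [Q < [S [Q < >]] >]]]

8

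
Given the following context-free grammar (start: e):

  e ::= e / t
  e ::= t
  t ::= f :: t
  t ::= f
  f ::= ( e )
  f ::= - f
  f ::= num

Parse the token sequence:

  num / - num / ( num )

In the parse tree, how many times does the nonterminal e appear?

4

[e [e [e [t [f num]]] / [t [f - [f num]]]] / [t [f ( [e [t [f num]]] )]]]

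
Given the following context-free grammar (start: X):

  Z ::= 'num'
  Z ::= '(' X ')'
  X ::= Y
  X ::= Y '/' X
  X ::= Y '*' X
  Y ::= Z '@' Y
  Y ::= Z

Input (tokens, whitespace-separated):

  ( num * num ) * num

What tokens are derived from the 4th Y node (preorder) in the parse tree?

[X [Y [Z ( [X [Y [Z num]] * [X [Y [Z num]]]] )]] * [X [Y [Z num]]]]

num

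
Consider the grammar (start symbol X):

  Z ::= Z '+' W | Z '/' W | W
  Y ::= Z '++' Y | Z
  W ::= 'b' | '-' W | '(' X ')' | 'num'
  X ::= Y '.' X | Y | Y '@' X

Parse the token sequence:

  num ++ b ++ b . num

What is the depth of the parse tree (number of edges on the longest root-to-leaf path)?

6

[X [Y [Z [W num]] ++ [Y [Z [W b]] ++ [Y [Z [W b]]]]] . [X [Y [Z [W num]]]]]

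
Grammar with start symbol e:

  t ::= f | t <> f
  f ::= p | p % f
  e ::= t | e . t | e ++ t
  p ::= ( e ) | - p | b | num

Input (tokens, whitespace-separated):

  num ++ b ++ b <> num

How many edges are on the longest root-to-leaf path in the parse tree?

[e [e [e [t [f [p num]]]] ++ [t [f [p b]]]] ++ [t [t [f [p b]]] <> [f [p num]]]]

6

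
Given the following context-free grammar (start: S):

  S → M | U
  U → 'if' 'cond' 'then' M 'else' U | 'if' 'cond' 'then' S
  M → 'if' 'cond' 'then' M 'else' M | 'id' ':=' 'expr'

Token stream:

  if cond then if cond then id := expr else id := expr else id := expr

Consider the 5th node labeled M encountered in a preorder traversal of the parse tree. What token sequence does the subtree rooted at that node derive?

id := expr

[S [M if cond then [M if cond then [M id := expr] else [M id := expr]] else [M id := expr]]]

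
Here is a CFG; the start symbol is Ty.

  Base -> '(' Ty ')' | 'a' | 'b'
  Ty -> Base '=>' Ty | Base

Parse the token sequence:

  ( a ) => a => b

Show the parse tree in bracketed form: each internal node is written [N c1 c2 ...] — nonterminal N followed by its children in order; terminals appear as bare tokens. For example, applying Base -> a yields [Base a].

[Ty [Base ( [Ty [Base a]] )] => [Ty [Base a] => [Ty [Base b]]]]

Ty
Base => Ty
( Ty ) => Ty
( Base ) => Ty
( a ) => Ty
( a ) => Base => Ty
( a ) => a => Ty
( a ) => a => Base
( a ) => a => b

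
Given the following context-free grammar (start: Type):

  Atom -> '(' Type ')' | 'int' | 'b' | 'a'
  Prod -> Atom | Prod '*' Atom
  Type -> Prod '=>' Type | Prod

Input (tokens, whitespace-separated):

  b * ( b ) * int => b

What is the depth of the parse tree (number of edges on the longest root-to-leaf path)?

7

[Type [Prod [Prod [Prod [Atom b]] * [Atom ( [Type [Prod [Atom b]]] )]] * [Atom int]] => [Type [Prod [Atom b]]]]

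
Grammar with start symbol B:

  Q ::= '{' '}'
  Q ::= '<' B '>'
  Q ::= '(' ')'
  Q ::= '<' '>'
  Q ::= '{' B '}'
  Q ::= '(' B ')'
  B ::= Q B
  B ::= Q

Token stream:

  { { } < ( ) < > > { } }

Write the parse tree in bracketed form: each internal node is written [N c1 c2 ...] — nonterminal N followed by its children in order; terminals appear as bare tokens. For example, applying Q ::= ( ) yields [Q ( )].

[B [Q { [B [Q { }] [B [Q < [B [Q ( )] [B [Q < >]]] >] [B [Q { }]]]] }]]

B
Q
{ B }
{ Q B }
{ { } B }
{ { } Q B }
{ { } < B > B }
{ { } < Q B > B }
{ { } < ( ) B > B }
{ { } < ( ) Q > B }
{ { } < ( ) < > > B }
{ { } < ( ) < > > Q }
{ { } < ( ) < > > { } }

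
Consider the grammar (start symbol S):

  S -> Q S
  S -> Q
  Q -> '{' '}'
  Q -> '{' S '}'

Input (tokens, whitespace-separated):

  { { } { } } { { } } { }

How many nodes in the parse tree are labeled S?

[S [Q { [S [Q { }] [S [Q { }]]] }] [S [Q { [S [Q { }]] }] [S [Q { }]]]]

6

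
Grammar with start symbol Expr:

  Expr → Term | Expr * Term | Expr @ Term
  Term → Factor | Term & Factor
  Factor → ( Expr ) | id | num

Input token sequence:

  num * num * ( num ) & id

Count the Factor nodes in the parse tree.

5

[Expr [Expr [Expr [Term [Factor num]]] * [Term [Factor num]]] * [Term [Term [Factor ( [Expr [Term [Factor num]]] )]] & [Factor id]]]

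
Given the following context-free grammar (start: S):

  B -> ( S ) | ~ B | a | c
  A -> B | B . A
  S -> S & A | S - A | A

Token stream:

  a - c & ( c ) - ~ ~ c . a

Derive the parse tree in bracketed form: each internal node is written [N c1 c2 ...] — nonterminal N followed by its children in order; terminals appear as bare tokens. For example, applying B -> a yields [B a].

[S [S [S [S [A [B a]]] - [A [B c]]] & [A [B ( [S [A [B c]]] )]]] - [A [B ~ [B ~ [B c]]] . [A [B a]]]]

S
S - A
S & A - A
S - A & A - A
A - A & A - A
B - A & A - A
a - A & A - A
a - B & A - A
a - c & A - A
a - c & B - A
a - c & ( S ) - A
a - c & ( A ) - A
a - c & ( B ) - A
a - c & ( c ) - A
a - c & ( c ) - B . A
a - c & ( c ) - ~ B . A
a - c & ( c ) - ~ ~ B . A
a - c & ( c ) - ~ ~ c . A
a - c & ( c ) - ~ ~ c . B
a - c & ( c ) - ~ ~ c . a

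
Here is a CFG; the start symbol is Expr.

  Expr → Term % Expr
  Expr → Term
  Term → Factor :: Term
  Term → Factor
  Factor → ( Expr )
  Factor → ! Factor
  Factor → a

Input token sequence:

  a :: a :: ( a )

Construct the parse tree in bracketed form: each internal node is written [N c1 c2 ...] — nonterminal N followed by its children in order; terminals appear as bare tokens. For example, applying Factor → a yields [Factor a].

[Expr [Term [Factor a] :: [Term [Factor a] :: [Term [Factor ( [Expr [Term [Factor a]]] )]]]]]

Expr
Term
Factor :: Term
a :: Term
a :: Factor :: Term
a :: a :: Term
a :: a :: Factor
a :: a :: ( Expr )
a :: a :: ( Term )
a :: a :: ( Factor )
a :: a :: ( a )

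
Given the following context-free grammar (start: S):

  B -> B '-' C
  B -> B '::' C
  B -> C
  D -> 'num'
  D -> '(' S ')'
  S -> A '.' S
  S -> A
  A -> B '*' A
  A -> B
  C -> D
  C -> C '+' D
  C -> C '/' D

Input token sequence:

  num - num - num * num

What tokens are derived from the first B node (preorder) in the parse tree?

[S [A [B [B [B [C [D num]]] - [C [D num]]] - [C [D num]]] * [A [B [C [D num]]]]]]

num - num - num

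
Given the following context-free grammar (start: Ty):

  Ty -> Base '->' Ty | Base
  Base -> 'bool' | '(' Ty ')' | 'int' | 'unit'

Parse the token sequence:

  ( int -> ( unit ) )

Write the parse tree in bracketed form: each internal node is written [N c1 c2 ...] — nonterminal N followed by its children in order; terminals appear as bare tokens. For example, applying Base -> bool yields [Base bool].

[Ty [Base ( [Ty [Base int] -> [Ty [Base ( [Ty [Base unit]] )]]] )]]

Ty
Base
( Ty )
( Base -> Ty )
( int -> Ty )
( int -> Base )
( int -> ( Ty ) )
( int -> ( Base ) )
( int -> ( unit ) )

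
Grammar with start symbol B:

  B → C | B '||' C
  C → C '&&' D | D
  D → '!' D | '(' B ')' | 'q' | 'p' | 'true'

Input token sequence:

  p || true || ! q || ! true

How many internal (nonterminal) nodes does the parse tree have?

[B [B [B [B [C [D p]]] || [C [D true]]] || [C [D ! [D q]]]] || [C [D ! [D true]]]]

14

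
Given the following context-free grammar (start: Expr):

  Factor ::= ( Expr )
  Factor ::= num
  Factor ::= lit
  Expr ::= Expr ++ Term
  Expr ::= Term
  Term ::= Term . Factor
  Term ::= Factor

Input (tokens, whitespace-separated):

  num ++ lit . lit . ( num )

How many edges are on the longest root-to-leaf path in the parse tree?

[Expr [Expr [Term [Factor num]]] ++ [Term [Term [Term [Factor lit]] . [Factor lit]] . [Factor ( [Expr [Term [Factor num]]] )]]]

6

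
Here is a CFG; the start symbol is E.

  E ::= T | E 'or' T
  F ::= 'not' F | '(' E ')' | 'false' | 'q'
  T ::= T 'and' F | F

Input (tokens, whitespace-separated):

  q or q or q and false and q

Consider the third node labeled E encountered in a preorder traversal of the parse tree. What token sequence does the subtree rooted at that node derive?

[E [E [E [T [F q]]] or [T [F q]]] or [T [T [T [F q]] and [F false]] and [F q]]]

q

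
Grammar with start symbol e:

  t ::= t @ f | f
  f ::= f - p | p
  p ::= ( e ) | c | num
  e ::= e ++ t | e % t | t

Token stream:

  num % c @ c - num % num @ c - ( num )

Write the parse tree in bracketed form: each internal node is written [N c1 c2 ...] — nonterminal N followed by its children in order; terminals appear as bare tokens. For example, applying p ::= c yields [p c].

[e [e [e [t [f [p num]]]] % [t [t [f [p c]]] @ [f [f [p c]] - [p num]]]] % [t [t [f [p num]]] @ [f [f [p c]] - [p ( [e [t [f [p num]]]] )]]]]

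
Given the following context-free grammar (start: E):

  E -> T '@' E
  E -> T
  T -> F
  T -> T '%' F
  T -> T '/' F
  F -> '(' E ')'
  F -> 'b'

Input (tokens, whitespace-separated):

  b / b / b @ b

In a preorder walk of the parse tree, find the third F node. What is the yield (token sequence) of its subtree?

[E [T [T [T [F b]] / [F b]] / [F b]] @ [E [T [F b]]]]

b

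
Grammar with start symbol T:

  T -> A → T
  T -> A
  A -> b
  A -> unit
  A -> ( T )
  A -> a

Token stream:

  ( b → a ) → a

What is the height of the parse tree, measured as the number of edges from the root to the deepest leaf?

[T [A ( [T [A b] → [T [A a]]] )] → [T [A a]]]

5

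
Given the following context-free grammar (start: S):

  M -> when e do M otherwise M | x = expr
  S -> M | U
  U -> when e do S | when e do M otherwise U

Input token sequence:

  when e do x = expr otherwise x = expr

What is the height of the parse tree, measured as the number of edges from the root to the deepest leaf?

[S [M when e do [M x = expr] otherwise [M x = expr]]]

3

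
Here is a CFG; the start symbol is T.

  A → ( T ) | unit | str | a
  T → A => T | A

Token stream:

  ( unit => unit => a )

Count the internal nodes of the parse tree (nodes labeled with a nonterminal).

8

[T [A ( [T [A unit] => [T [A unit] => [T [A a]]]] )]]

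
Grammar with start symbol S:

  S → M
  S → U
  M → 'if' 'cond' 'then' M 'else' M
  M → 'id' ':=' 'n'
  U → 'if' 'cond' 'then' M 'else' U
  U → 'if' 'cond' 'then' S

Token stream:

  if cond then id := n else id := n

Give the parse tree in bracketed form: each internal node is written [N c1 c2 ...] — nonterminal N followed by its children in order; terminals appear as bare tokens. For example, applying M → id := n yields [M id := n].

S
M
if cond then M else M
if cond then id := n else M
if cond then id := n else id := n

[S [M if cond then [M id := n] else [M id := n]]]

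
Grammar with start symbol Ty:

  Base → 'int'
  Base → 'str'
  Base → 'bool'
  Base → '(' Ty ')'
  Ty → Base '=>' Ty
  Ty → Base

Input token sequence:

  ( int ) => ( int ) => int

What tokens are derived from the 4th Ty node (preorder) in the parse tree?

[Ty [Base ( [Ty [Base int]] )] => [Ty [Base ( [Ty [Base int]] )] => [Ty [Base int]]]]

int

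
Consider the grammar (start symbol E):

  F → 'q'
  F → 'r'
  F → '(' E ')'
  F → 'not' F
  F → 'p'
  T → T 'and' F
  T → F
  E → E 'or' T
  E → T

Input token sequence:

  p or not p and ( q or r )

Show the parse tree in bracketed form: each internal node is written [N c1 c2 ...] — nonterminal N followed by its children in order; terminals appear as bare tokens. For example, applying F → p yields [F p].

E
E or T
T or T
F or T
p or T
p or T and F
p or F and F
p or not F and F
p or not p and F
p or not p and ( E )
p or not p and ( E or T )
p or not p and ( T or T )
p or not p and ( F or T )
p or not p and ( q or T )
p or not p and ( q or F )
p or not p and ( q or r )

[E [E [T [F p]]] or [T [T [F not [F p]]] and [F ( [E [E [T [F q]]] or [T [F r]]] )]]]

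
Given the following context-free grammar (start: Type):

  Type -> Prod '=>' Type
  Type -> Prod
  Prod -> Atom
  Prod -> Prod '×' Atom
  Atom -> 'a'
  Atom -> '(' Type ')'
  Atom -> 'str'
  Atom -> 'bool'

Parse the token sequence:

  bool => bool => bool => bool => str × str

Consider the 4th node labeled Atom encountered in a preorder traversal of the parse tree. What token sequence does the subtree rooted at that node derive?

bool

[Type [Prod [Atom bool]] => [Type [Prod [Atom bool]] => [Type [Prod [Atom bool]] => [Type [Prod [Atom bool]] => [Type [Prod [Prod [Atom str]] × [Atom str]]]]]]]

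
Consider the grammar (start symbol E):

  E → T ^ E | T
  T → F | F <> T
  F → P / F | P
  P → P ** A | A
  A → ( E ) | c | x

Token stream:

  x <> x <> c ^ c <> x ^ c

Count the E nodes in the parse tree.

3

[E [T [F [P [A x]]] <> [T [F [P [A x]]] <> [T [F [P [A c]]]]]] ^ [E [T [F [P [A c]]] <> [T [F [P [A x]]]]] ^ [E [T [F [P [A c]]]]]]]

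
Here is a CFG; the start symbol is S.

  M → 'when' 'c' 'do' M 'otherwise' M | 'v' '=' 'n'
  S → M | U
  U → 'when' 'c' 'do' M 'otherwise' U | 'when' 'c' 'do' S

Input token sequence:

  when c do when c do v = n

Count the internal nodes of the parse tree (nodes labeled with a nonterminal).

6

[S [U when c do [S [U when c do [S [M v = n]]]]]]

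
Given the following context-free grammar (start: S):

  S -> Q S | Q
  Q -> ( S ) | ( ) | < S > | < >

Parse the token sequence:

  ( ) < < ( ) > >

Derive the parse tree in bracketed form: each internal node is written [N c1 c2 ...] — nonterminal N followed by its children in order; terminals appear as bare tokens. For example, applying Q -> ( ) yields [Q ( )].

[S [Q ( )] [S [Q < [S [Q < [S [Q ( )]] >]] >]]]

S
Q S
( ) S
( ) Q
( ) < S >
( ) < Q >
( ) < < S > >
( ) < < Q > >
( ) < < ( ) > >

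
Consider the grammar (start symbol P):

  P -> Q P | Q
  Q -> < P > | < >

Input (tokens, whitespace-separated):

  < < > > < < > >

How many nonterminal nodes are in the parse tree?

8

[P [Q < [P [Q < >]] >] [P [Q < [P [Q < >]] >]]]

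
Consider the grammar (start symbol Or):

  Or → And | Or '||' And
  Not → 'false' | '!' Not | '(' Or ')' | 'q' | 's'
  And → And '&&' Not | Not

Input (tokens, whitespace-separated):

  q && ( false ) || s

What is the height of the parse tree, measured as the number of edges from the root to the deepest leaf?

[Or [Or [And [And [Not q]] && [Not ( [Or [And [Not false]]] )]]] || [And [Not s]]]

7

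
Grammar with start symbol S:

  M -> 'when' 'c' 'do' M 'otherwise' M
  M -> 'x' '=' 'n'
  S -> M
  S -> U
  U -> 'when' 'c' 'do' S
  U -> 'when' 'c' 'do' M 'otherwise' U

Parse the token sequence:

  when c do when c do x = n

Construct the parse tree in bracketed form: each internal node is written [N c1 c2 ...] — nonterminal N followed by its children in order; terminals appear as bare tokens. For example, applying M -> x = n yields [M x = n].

[S [U when c do [S [U when c do [S [M x = n]]]]]]

S
U
when c do S
when c do U
when c do when c do S
when c do when c do M
when c do when c do x = n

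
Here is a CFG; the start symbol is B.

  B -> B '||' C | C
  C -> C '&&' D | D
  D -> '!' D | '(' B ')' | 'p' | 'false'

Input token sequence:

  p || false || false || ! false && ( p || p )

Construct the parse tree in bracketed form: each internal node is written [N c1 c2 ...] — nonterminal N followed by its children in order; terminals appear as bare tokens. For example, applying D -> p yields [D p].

[B [B [B [B [C [D p]]] || [C [D false]]] || [C [D false]]] || [C [C [D ! [D false]]] && [D ( [B [B [C [D p]]] || [C [D p]]] )]]]

B
B || C
B || C || C
B || C || C || C
C || C || C || C
D || C || C || C
p || C || C || C
p || D || C || C
p || false || C || C
p || false || D || C
p || false || false || C
p || false || false || C && D
p || false || false || D && D
p || false || false || ! D && D
p || false || false || ! false && D
p || false || false || ! false && ( B )
p || false || false || ! false && ( B || C )
p || false || false || ! false && ( C || C )
p || false || false || ! false && ( D || C )
p || false || false || ! false && ( p || C )
p || false || false || ! false && ( p || D )
p || false || false || ! false && ( p || p )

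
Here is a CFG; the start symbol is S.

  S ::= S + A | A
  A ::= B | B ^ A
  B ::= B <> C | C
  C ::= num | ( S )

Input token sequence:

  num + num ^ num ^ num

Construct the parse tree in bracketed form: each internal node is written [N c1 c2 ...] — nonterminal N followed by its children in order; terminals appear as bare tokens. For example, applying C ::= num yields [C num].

S
S + A
A + A
B + A
C + A
num + A
num + B ^ A
num + C ^ A
num + num ^ A
num + num ^ B ^ A
num + num ^ C ^ A
num + num ^ num ^ A
num + num ^ num ^ B
num + num ^ num ^ C
num + num ^ num ^ num

[S [S [A [B [C num]]]] + [A [B [C num]] ^ [A [B [C num]] ^ [A [B [C num]]]]]]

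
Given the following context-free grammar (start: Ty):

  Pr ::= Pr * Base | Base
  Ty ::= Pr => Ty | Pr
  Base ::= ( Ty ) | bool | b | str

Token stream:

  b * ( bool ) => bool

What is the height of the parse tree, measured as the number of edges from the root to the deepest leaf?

[Ty [Pr [Pr [Base b]] * [Base ( [Ty [Pr [Base bool]]] )]] => [Ty [Pr [Base bool]]]]

6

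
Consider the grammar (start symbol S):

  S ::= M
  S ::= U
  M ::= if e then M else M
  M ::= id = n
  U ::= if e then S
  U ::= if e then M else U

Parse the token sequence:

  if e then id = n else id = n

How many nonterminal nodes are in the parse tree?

[S [M if e then [M id = n] else [M id = n]]]

4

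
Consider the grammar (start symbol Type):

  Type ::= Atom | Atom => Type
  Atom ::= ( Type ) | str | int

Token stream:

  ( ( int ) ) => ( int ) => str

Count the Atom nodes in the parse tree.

6

[Type [Atom ( [Type [Atom ( [Type [Atom int]] )]] )] => [Type [Atom ( [Type [Atom int]] )] => [Type [Atom str]]]]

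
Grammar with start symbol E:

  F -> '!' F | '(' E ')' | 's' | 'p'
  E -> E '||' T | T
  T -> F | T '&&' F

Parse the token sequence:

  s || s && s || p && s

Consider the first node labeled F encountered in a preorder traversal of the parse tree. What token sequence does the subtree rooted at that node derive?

s

[E [E [E [T [F s]]] || [T [T [F s]] && [F s]]] || [T [T [F p]] && [F s]]]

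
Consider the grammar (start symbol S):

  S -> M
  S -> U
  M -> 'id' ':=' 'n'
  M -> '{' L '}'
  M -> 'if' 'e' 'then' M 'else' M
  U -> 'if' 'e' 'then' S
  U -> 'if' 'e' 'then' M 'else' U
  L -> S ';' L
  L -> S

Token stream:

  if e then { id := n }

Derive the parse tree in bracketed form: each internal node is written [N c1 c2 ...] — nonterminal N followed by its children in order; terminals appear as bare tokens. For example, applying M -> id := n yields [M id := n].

S
U
if e then S
if e then M
if e then { L }
if e then { S }
if e then { M }
if e then { id := n }

[S [U if e then [S [M { [L [S [M id := n]]] }]]]]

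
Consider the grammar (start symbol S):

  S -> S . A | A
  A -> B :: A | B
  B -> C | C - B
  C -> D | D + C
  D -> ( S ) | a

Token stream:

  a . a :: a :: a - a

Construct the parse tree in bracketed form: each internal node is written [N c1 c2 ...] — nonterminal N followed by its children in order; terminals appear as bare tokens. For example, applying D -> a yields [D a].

S
S . A
A . A
B . A
C . A
D . A
a . A
a . B :: A
a . C :: A
a . D :: A
a . a :: A
a . a :: B :: A
a . a :: C :: A
a . a :: D :: A
a . a :: a :: A
a . a :: a :: B
a . a :: a :: C - B
a . a :: a :: D - B
a . a :: a :: a - B
a . a :: a :: a - C
a . a :: a :: a - D
a . a :: a :: a - a

[S [S [A [B [C [D a]]]]] . [A [B [C [D a]]] :: [A [B [C [D a]]] :: [A [B [C [D a]] - [B [C [D a]]]]]]]]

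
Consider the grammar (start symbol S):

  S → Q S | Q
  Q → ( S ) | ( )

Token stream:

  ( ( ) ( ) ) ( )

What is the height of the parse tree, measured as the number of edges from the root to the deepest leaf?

5

[S [Q ( [S [Q ( )] [S [Q ( )]]] )] [S [Q ( )]]]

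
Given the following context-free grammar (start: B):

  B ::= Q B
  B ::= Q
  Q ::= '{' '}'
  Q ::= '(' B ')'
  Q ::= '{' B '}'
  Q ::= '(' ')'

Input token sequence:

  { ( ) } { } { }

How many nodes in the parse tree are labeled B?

[B [Q { [B [Q ( )]] }] [B [Q { }] [B [Q { }]]]]

4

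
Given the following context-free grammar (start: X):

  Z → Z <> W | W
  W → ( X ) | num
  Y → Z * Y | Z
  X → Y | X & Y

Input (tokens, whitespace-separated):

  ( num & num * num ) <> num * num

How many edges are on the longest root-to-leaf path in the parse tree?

[X [Y [Z [Z [W ( [X [X [Y [Z [W num]]]] & [Y [Z [W num]] * [Y [Z [W num]]]]] )]] <> [W num]] * [Y [Z [W num]]]]]

10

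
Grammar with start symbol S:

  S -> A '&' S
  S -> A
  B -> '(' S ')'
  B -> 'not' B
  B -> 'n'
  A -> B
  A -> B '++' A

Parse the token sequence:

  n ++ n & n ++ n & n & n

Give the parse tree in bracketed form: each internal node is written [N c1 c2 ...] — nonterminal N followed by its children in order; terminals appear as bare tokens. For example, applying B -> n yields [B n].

S
A & S
B ++ A & S
n ++ A & S
n ++ B & S
n ++ n & S
n ++ n & A & S
n ++ n & B ++ A & S
n ++ n & n ++ A & S
n ++ n & n ++ B & S
n ++ n & n ++ n & S
n ++ n & n ++ n & A & S
n ++ n & n ++ n & B & S
n ++ n & n ++ n & n & S
n ++ n & n ++ n & n & A
n ++ n & n ++ n & n & B
n ++ n & n ++ n & n & n

[S [A [B n] ++ [A [B n]]] & [S [A [B n] ++ [A [B n]]] & [S [A [B n]] & [S [A [B n]]]]]]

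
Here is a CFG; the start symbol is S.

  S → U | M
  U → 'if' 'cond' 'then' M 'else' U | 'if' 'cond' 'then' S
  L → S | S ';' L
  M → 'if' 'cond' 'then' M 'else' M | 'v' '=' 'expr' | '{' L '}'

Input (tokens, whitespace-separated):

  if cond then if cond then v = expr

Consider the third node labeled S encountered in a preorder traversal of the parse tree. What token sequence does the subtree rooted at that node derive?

[S [U if cond then [S [U if cond then [S [M v = expr]]]]]]

v = expr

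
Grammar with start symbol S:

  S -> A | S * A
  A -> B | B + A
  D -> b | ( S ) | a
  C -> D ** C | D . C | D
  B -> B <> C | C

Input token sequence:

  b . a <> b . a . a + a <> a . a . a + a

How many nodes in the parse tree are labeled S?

1

[S [A [B [B [C [D b] . [C [D a]]]] <> [C [D b] . [C [D a] . [C [D a]]]]] + [A [B [B [C [D a]]] <> [C [D a] . [C [D a] . [C [D a]]]]] + [A [B [C [D a]]]]]]]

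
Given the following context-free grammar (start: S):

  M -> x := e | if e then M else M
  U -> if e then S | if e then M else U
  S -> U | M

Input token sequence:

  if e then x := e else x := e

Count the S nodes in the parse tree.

[S [M if e then [M x := e] else [M x := e]]]

1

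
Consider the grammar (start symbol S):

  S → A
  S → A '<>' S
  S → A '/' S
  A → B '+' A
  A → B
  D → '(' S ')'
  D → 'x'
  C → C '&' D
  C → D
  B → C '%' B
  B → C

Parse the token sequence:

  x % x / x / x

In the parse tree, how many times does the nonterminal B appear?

4

[S [A [B [C [D x]] % [B [C [D x]]]]] / [S [A [B [C [D x]]]] / [S [A [B [C [D x]]]]]]]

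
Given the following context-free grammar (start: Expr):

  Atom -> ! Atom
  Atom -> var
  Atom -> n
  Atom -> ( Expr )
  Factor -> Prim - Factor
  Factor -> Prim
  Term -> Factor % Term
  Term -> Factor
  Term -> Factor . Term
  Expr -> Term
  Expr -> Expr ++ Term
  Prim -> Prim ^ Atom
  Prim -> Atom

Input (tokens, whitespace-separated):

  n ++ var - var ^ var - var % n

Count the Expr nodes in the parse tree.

[Expr [Expr [Term [Factor [Prim [Atom n]]]]] ++ [Term [Factor [Prim [Atom var]] - [Factor [Prim [Prim [Atom var]] ^ [Atom var]] - [Factor [Prim [Atom var]]]]] % [Term [Factor [Prim [Atom n]]]]]]

2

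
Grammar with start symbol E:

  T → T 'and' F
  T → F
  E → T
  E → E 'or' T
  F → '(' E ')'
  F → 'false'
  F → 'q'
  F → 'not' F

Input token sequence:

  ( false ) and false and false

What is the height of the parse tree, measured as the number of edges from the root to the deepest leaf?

8

[E [T [T [T [F ( [E [T [F false]]] )]] and [F false]] and [F false]]]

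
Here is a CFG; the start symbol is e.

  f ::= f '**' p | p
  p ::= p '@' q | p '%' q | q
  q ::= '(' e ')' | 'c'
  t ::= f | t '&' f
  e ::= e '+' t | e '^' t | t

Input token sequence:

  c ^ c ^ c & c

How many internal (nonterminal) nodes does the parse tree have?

19

[e [e [e [t [f [p [q c]]]]] ^ [t [f [p [q c]]]]] ^ [t [t [f [p [q c]]]] & [f [p [q c]]]]]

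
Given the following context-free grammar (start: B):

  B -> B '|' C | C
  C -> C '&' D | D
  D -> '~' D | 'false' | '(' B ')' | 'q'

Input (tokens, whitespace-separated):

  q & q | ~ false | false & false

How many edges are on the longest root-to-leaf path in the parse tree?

[B [B [B [C [C [D q]] & [D q]]] | [C [D ~ [D false]]]] | [C [C [D false]] & [D false]]]

6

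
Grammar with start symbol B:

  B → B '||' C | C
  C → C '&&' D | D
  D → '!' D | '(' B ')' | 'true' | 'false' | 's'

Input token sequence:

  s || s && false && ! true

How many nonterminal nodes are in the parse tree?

11

[B [B [C [D s]]] || [C [C [C [D s]] && [D false]] && [D ! [D true]]]]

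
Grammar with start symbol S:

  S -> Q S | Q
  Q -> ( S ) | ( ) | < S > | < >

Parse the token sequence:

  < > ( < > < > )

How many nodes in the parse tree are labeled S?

4

[S [Q < >] [S [Q ( [S [Q < >] [S [Q < >]]] )]]]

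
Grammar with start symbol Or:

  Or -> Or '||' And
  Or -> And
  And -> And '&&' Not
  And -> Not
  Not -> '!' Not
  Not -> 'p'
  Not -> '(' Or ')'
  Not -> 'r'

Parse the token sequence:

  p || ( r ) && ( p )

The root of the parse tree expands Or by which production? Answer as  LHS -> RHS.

[Or [Or [And [Not p]]] || [And [And [Not ( [Or [And [Not r]]] )]] && [Not ( [Or [And [Not p]]] )]]]

Or -> Or '||' And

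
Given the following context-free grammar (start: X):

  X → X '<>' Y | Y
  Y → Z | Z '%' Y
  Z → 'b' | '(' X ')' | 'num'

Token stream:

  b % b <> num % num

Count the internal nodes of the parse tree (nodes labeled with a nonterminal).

[X [X [Y [Z b] % [Y [Z b]]]] <> [Y [Z num] % [Y [Z num]]]]

10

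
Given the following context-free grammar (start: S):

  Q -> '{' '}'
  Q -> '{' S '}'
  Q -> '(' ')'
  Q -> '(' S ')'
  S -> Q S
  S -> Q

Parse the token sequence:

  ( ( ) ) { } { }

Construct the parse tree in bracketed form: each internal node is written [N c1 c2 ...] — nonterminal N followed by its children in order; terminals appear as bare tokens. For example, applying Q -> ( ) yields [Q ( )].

[S [Q ( [S [Q ( )]] )] [S [Q { }] [S [Q { }]]]]

S
Q S
( S ) S
( Q ) S
( ( ) ) S
( ( ) ) Q S
( ( ) ) { } S
( ( ) ) { } Q
( ( ) ) { } { }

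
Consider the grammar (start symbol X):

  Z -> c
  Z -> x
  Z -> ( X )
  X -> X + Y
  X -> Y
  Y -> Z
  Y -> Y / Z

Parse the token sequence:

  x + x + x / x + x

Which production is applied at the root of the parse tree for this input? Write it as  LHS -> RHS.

[X [X [X [X [Y [Z x]]] + [Y [Z x]]] + [Y [Y [Z x]] / [Z x]]] + [Y [Z x]]]

X -> X + Y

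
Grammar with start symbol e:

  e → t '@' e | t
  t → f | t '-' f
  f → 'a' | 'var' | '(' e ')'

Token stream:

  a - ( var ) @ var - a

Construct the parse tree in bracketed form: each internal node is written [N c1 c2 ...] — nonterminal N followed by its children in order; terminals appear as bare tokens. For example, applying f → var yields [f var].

[e [t [t [f a]] - [f ( [e [t [f var]]] )]] @ [e [t [t [f var]] - [f a]]]]

e
t @ e
t - f @ e
f - f @ e
a - f @ e
a - ( e ) @ e
a - ( t ) @ e
a - ( f ) @ e
a - ( var ) @ e
a - ( var ) @ t
a - ( var ) @ t - f
a - ( var ) @ f - f
a - ( var ) @ var - f
a - ( var ) @ var - a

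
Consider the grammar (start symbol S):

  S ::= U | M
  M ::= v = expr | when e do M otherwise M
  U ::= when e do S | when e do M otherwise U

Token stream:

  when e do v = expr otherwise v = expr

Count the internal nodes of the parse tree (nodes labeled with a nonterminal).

4

[S [M when e do [M v = expr] otherwise [M v = expr]]]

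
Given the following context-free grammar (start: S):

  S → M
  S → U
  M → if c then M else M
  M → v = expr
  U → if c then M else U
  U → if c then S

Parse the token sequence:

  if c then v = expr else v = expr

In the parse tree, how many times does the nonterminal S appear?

1

[S [M if c then [M v = expr] else [M v = expr]]]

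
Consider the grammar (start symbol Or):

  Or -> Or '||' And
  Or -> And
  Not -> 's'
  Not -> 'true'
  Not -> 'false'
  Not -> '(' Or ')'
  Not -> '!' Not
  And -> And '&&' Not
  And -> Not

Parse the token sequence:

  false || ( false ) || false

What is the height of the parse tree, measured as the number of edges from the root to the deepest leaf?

7

[Or [Or [Or [And [Not false]]] || [And [Not ( [Or [And [Not false]]] )]]] || [And [Not false]]]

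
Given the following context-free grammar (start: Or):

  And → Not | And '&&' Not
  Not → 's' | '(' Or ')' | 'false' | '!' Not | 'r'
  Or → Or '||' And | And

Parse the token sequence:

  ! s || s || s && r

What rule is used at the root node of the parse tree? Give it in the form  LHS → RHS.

[Or [Or [Or [And [Not ! [Not s]]]] || [And [Not s]]] || [And [And [Not s]] && [Not r]]]

Or → Or '||' And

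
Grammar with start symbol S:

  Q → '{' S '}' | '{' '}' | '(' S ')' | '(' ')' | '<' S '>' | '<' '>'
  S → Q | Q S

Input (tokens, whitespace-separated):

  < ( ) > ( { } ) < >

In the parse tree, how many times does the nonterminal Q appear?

[S [Q < [S [Q ( )]] >] [S [Q ( [S [Q { }]] )] [S [Q < >]]]]

5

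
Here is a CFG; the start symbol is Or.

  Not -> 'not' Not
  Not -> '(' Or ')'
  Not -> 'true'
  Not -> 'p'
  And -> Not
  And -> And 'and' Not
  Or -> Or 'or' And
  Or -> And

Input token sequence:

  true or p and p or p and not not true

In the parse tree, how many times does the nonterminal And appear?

[Or [Or [Or [And [Not true]]] or [And [And [Not p]] and [Not p]]] or [And [And [Not p]] and [Not not [Not not [Not true]]]]]

5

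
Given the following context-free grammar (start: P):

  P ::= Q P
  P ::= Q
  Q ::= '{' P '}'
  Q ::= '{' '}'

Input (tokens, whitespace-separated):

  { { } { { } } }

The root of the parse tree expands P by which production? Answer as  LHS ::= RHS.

P ::= Q

[P [Q { [P [Q { }] [P [Q { [P [Q { }]] }]]] }]]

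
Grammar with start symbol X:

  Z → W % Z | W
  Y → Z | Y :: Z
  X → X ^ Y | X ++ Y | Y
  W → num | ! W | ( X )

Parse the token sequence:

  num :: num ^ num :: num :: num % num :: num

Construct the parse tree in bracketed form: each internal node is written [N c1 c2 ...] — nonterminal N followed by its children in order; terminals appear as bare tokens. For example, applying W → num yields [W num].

[X [X [Y [Y [Z [W num]]] :: [Z [W num]]]] ^ [Y [Y [Y [Y [Z [W num]]] :: [Z [W num]]] :: [Z [W num] % [Z [W num]]]] :: [Z [W num]]]]

X
X ^ Y
Y ^ Y
Y :: Z ^ Y
Z :: Z ^ Y
W :: Z ^ Y
num :: Z ^ Y
num :: W ^ Y
num :: num ^ Y
num :: num ^ Y :: Z
num :: num ^ Y :: Z :: Z
num :: num ^ Y :: Z :: Z :: Z
num :: num ^ Z :: Z :: Z :: Z
num :: num ^ W :: Z :: Z :: Z
num :: num ^ num :: Z :: Z :: Z
num :: num ^ num :: W :: Z :: Z
num :: num ^ num :: num :: Z :: Z
num :: num ^ num :: num :: W % Z :: Z
num :: num ^ num :: num :: num % Z :: Z
num :: num ^ num :: num :: num % W :: Z
num :: num ^ num :: num :: num % num :: Z
num :: num ^ num :: num :: num % num :: W
num :: num ^ num :: num :: num % num :: num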